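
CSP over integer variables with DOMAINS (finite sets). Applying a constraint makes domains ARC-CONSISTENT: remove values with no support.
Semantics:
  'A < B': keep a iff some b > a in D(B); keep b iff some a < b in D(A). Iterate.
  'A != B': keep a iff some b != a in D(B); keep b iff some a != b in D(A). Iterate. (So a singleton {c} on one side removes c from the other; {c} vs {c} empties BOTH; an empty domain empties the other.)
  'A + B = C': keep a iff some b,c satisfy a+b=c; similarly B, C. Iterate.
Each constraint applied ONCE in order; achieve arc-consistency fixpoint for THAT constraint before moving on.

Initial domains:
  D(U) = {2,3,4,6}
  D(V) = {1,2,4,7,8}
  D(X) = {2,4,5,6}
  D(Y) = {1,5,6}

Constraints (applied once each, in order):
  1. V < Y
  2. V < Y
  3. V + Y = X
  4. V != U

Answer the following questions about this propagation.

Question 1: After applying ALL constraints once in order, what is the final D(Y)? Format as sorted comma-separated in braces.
Constraint 1 (V < Y) on D(V)={1,2,4,7,8} D(Y)={1,5,6}: V {1,2,4,7,8}->{1,2,4}; Y {1,5,6}->{5,6}
Constraint 2 (V < Y) on D(V)={1,2,4} D(Y)={5,6}: no change
Constraint 3 (V + Y = X) on D(V)={1,2,4} D(Y)={5,6} D(X)={2,4,5,6}: V {1,2,4}->{1}; Y {5,6}->{5}; X {2,4,5,6}->{6}
Constraint 4 (V != U) on D(V)={1} D(U)={2,3,4,6}: no change
So after all 4 constraints: D(Y) = {5}

Answer: {5}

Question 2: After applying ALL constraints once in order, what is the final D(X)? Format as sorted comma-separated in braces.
Answer: {6}

Derivation:
Constraint 1 (V < Y) on D(V)={1,2,4,7,8} D(Y)={1,5,6}: V {1,2,4,7,8}->{1,2,4}; Y {1,5,6}->{5,6}
Constraint 2 (V < Y) on D(V)={1,2,4} D(Y)={5,6}: no change
Constraint 3 (V + Y = X) on D(V)={1,2,4} D(Y)={5,6} D(X)={2,4,5,6}: V {1,2,4}->{1}; Y {5,6}->{5}; X {2,4,5,6}->{6}
Constraint 4 (V != U) on D(V)={1} D(U)={2,3,4,6}: no change
So after all 4 constraints: D(X) = {6}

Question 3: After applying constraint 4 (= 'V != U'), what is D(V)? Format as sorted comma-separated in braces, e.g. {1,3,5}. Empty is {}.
Constraint 1 (V < Y) on D(V)={1,2,4,7,8} D(Y)={1,5,6}: V {1,2,4,7,8}->{1,2,4}; Y {1,5,6}->{5,6}
Constraint 2 (V < Y) on D(V)={1,2,4} D(Y)={5,6}: no change
Constraint 3 (V + Y = X) on D(V)={1,2,4} D(Y)={5,6} D(X)={2,4,5,6}: V {1,2,4}->{1}; Y {5,6}->{5}; X {2,4,5,6}->{6}
Constraint 4 (V != U) on D(V)={1} D(U)={2,3,4,6}: no change
So after constraint 4: D(V) = {1}

Answer: {1}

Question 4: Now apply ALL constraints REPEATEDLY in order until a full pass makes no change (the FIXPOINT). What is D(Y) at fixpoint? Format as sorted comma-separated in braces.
pass 0 (initial): D(Y)={1,5,6}
pass 1: V {1,2,4,7,8}->{1}; X {2,4,5,6}->{6}; Y {1,5,6}->{5}
pass 2: no change
Fixpoint after 2 passes: D(Y) = {5}

Answer: {5}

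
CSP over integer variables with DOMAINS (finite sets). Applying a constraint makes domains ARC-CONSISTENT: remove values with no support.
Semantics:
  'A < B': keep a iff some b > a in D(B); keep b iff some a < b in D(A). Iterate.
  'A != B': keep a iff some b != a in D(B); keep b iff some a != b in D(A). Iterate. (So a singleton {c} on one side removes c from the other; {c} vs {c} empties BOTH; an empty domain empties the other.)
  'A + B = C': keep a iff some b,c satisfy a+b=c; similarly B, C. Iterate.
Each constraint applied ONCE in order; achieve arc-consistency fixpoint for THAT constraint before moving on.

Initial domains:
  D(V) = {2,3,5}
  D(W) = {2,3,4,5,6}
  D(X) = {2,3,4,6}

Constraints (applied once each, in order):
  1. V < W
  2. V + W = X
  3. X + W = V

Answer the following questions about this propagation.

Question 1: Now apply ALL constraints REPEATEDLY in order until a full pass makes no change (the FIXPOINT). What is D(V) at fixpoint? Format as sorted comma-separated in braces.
pass 0 (initial): D(V)={2,3,5}
pass 1: V {2,3,5}->{}; W {2,3,4,5,6}->{}; X {2,3,4,6}->{}
pass 2: no change
Fixpoint after 2 passes: D(V) = {}

Answer: {}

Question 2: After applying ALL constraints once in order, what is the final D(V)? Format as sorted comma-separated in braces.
Constraint 1 (V < W) on D(V)={2,3,5} D(W)={2,3,4,5,6}: W {2,3,4,5,6}->{3,4,5,6}
Constraint 2 (V + W = X) on D(V)={2,3,5} D(W)={3,4,5,6} D(X)={2,3,4,6}: V {2,3,5}->{2,3}; W {3,4,5,6}->{3,4}; X {2,3,4,6}->{6}
Constraint 3 (X + W = V) on D(X)={6} D(W)={3,4} D(V)={2,3}: X {6}->{}; W {3,4}->{}; V {2,3}->{}
So after all 3 constraints: D(V) = {}

Answer: {}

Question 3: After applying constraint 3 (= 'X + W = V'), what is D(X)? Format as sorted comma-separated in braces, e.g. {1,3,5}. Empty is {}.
Constraint 1 (V < W) on D(V)={2,3,5} D(W)={2,3,4,5,6}: W {2,3,4,5,6}->{3,4,5,6}
Constraint 2 (V + W = X) on D(V)={2,3,5} D(W)={3,4,5,6} D(X)={2,3,4,6}: V {2,3,5}->{2,3}; W {3,4,5,6}->{3,4}; X {2,3,4,6}->{6}
Constraint 3 (X + W = V) on D(X)={6} D(W)={3,4} D(V)={2,3}: X {6}->{}; W {3,4}->{}; V {2,3}->{}
So after constraint 3: D(X) = {}

Answer: {}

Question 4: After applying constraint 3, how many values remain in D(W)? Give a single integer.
Answer: 0

Derivation:
Constraint 1 (V < W) on D(V)={2,3,5} D(W)={2,3,4,5,6}: W {2,3,4,5,6}->{3,4,5,6}
Constraint 2 (V + W = X) on D(V)={2,3,5} D(W)={3,4,5,6} D(X)={2,3,4,6}: V {2,3,5}->{2,3}; W {3,4,5,6}->{3,4}; X {2,3,4,6}->{6}
Constraint 3 (X + W = V) on D(X)={6} D(W)={3,4} D(V)={2,3}: X {6}->{}; W {3,4}->{}; V {2,3}->{}
So after constraint 3: D(W)={}, size = 0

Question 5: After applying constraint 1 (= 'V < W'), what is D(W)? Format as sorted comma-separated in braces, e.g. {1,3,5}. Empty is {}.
Constraint 1 (V < W) on D(V)={2,3,5} D(W)={2,3,4,5,6}: W {2,3,4,5,6}->{3,4,5,6}
So after constraint 1: D(W) = {3,4,5,6}

Answer: {3,4,5,6}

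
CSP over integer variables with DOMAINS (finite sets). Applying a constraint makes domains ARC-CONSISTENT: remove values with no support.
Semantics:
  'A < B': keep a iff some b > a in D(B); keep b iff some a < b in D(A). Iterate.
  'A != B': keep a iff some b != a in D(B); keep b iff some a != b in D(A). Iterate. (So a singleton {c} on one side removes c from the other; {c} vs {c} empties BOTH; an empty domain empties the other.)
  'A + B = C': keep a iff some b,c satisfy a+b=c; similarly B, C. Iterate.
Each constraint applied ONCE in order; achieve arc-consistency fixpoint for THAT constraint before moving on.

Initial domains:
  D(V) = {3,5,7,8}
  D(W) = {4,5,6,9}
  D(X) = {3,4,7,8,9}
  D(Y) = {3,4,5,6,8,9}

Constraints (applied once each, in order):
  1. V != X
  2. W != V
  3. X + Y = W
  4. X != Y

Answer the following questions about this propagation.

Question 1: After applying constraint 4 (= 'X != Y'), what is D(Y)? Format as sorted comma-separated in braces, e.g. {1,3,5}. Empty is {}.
Constraint 1 (V != X) on D(V)={3,5,7,8} D(X)={3,4,7,8,9}: no change
Constraint 2 (W != V) on D(W)={4,5,6,9} D(V)={3,5,7,8}: no change
Constraint 3 (X + Y = W) on D(X)={3,4,7,8,9} D(Y)={3,4,5,6,8,9} D(W)={4,5,6,9}: X {3,4,7,8,9}->{3,4}; Y {3,4,5,6,8,9}->{3,5,6}; W {4,5,6,9}->{6,9}
Constraint 4 (X != Y) on D(X)={3,4} D(Y)={3,5,6}: no change
So after constraint 4: D(Y) = {3,5,6}

Answer: {3,5,6}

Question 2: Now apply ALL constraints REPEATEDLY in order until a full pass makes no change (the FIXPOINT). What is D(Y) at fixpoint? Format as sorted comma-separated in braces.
Answer: {3,5,6}

Derivation:
pass 0 (initial): D(Y)={3,4,5,6,8,9}
pass 1: W {4,5,6,9}->{6,9}; X {3,4,7,8,9}->{3,4}; Y {3,4,5,6,8,9}->{3,5,6}
pass 2: no change
Fixpoint after 2 passes: D(Y) = {3,5,6}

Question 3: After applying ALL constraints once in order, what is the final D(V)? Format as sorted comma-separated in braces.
Constraint 1 (V != X) on D(V)={3,5,7,8} D(X)={3,4,7,8,9}: no change
Constraint 2 (W != V) on D(W)={4,5,6,9} D(V)={3,5,7,8}: no change
Constraint 3 (X + Y = W) on D(X)={3,4,7,8,9} D(Y)={3,4,5,6,8,9} D(W)={4,5,6,9}: X {3,4,7,8,9}->{3,4}; Y {3,4,5,6,8,9}->{3,5,6}; W {4,5,6,9}->{6,9}
Constraint 4 (X != Y) on D(X)={3,4} D(Y)={3,5,6}: no change
So after all 4 constraints: D(V) = {3,5,7,8}

Answer: {3,5,7,8}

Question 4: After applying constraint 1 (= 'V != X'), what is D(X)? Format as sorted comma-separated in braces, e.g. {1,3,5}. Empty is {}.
Answer: {3,4,7,8,9}

Derivation:
Constraint 1 (V != X) on D(V)={3,5,7,8} D(X)={3,4,7,8,9}: no change
So after constraint 1: D(X) = {3,4,7,8,9}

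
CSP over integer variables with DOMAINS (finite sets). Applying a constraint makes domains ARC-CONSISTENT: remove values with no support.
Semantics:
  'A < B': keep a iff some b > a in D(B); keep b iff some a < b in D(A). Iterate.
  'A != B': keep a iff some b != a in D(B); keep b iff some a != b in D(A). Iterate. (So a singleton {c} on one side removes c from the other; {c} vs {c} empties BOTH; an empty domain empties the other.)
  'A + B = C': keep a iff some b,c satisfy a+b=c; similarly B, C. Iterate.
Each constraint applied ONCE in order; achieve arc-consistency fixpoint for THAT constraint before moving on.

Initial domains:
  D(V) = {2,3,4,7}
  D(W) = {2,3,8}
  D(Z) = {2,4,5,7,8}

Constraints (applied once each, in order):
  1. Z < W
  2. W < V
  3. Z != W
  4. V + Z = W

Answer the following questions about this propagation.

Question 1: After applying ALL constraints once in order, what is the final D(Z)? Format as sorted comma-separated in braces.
Constraint 1 (Z < W) on D(Z)={2,4,5,7,8} D(W)={2,3,8}: Z {2,4,5,7,8}->{2,4,5,7}; W {2,3,8}->{3,8}
Constraint 2 (W < V) on D(W)={3,8} D(V)={2,3,4,7}: W {3,8}->{3}; V {2,3,4,7}->{4,7}
Constraint 3 (Z != W) on D(Z)={2,4,5,7} D(W)={3}: no change
Constraint 4 (V + Z = W) on D(V)={4,7} D(Z)={2,4,5,7} D(W)={3}: V {4,7}->{}; Z {2,4,5,7}->{}; W {3}->{}
So after all 4 constraints: D(Z) = {}

Answer: {}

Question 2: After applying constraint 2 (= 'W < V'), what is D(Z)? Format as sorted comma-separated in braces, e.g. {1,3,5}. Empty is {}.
Constraint 1 (Z < W) on D(Z)={2,4,5,7,8} D(W)={2,3,8}: Z {2,4,5,7,8}->{2,4,5,7}; W {2,3,8}->{3,8}
Constraint 2 (W < V) on D(W)={3,8} D(V)={2,3,4,7}: W {3,8}->{3}; V {2,3,4,7}->{4,7}
So after constraint 2: D(Z) = {2,4,5,7}

Answer: {2,4,5,7}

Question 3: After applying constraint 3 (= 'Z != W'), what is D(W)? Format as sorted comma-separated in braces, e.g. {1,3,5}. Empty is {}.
Constraint 1 (Z < W) on D(Z)={2,4,5,7,8} D(W)={2,3,8}: Z {2,4,5,7,8}->{2,4,5,7}; W {2,3,8}->{3,8}
Constraint 2 (W < V) on D(W)={3,8} D(V)={2,3,4,7}: W {3,8}->{3}; V {2,3,4,7}->{4,7}
Constraint 3 (Z != W) on D(Z)={2,4,5,7} D(W)={3}: no change
So after constraint 3: D(W) = {3}

Answer: {3}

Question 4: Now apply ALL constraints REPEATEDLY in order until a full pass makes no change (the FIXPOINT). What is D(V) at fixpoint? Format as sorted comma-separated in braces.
Answer: {}

Derivation:
pass 0 (initial): D(V)={2,3,4,7}
pass 1: V {2,3,4,7}->{}; W {2,3,8}->{}; Z {2,4,5,7,8}->{}
pass 2: no change
Fixpoint after 2 passes: D(V) = {}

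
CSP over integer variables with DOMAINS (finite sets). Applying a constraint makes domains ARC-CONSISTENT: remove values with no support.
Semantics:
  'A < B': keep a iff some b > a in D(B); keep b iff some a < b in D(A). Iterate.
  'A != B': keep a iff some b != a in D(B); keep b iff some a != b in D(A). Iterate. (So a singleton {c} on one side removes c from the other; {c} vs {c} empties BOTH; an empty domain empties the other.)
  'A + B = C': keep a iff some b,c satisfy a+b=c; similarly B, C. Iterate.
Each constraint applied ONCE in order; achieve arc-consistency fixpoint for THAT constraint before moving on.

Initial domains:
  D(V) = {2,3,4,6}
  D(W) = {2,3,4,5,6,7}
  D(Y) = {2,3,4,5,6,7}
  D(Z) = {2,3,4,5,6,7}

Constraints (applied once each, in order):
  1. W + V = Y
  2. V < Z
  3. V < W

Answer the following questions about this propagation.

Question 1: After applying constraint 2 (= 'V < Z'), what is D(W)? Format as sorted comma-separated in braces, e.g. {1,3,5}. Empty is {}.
Answer: {2,3,4,5}

Derivation:
Constraint 1 (W + V = Y) on D(W)={2,3,4,5,6,7} D(V)={2,3,4,6} D(Y)={2,3,4,5,6,7}: W {2,3,4,5,6,7}->{2,3,4,5}; V {2,3,4,6}->{2,3,4}; Y {2,3,4,5,6,7}->{4,5,6,7}
Constraint 2 (V < Z) on D(V)={2,3,4} D(Z)={2,3,4,5,6,7}: Z {2,3,4,5,6,7}->{3,4,5,6,7}
So after constraint 2: D(W) = {2,3,4,5}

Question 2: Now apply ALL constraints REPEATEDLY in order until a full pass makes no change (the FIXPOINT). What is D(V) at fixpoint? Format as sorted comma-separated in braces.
pass 0 (initial): D(V)={2,3,4,6}
pass 1: V {2,3,4,6}->{2,3,4}; W {2,3,4,5,6,7}->{3,4,5}; Y {2,3,4,5,6,7}->{4,5,6,7}; Z {2,3,4,5,6,7}->{3,4,5,6,7}
pass 2: Y {4,5,6,7}->{5,6,7}
pass 3: no change
Fixpoint after 3 passes: D(V) = {2,3,4}

Answer: {2,3,4}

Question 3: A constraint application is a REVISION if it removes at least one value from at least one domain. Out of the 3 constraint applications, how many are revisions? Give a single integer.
Answer: 3

Derivation:
Constraint 1 (W + V = Y) on D(W)={2,3,4,5,6,7} D(V)={2,3,4,6} D(Y)={2,3,4,5,6,7}: W {2,3,4,5,6,7}->{2,3,4,5}; V {2,3,4,6}->{2,3,4}; Y {2,3,4,5,6,7}->{4,5,6,7} => REVISION
Constraint 2 (V < Z) on D(V)={2,3,4} D(Z)={2,3,4,5,6,7}: Z {2,3,4,5,6,7}->{3,4,5,6,7} => REVISION
Constraint 3 (V < W) on D(V)={2,3,4} D(W)={2,3,4,5}: W {2,3,4,5}->{3,4,5} => REVISION
Total revisions = 3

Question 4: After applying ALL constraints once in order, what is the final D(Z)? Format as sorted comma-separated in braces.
Answer: {3,4,5,6,7}

Derivation:
Constraint 1 (W + V = Y) on D(W)={2,3,4,5,6,7} D(V)={2,3,4,6} D(Y)={2,3,4,5,6,7}: W {2,3,4,5,6,7}->{2,3,4,5}; V {2,3,4,6}->{2,3,4}; Y {2,3,4,5,6,7}->{4,5,6,7}
Constraint 2 (V < Z) on D(V)={2,3,4} D(Z)={2,3,4,5,6,7}: Z {2,3,4,5,6,7}->{3,4,5,6,7}
Constraint 3 (V < W) on D(V)={2,3,4} D(W)={2,3,4,5}: W {2,3,4,5}->{3,4,5}
So after all 3 constraints: D(Z) = {3,4,5,6,7}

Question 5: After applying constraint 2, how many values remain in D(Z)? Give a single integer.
Constraint 1 (W + V = Y) on D(W)={2,3,4,5,6,7} D(V)={2,3,4,6} D(Y)={2,3,4,5,6,7}: W {2,3,4,5,6,7}->{2,3,4,5}; V {2,3,4,6}->{2,3,4}; Y {2,3,4,5,6,7}->{4,5,6,7}
Constraint 2 (V < Z) on D(V)={2,3,4} D(Z)={2,3,4,5,6,7}: Z {2,3,4,5,6,7}->{3,4,5,6,7}
So after constraint 2: D(Z)={3,4,5,6,7}, size = 5

Answer: 5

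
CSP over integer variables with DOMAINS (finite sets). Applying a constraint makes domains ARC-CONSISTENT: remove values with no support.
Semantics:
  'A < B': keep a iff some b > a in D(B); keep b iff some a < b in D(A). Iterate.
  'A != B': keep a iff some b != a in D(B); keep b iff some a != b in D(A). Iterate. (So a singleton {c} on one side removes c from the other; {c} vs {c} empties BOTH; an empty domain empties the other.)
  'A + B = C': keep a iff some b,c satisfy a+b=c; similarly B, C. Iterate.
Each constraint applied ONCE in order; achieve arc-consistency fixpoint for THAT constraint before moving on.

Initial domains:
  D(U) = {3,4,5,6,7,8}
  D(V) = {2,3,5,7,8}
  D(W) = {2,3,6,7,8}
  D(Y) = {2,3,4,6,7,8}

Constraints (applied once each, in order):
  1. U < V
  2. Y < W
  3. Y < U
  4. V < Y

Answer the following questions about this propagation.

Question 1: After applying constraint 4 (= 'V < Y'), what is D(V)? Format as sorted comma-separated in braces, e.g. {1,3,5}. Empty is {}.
Answer: {5}

Derivation:
Constraint 1 (U < V) on D(U)={3,4,5,6,7,8} D(V)={2,3,5,7,8}: U {3,4,5,6,7,8}->{3,4,5,6,7}; V {2,3,5,7,8}->{5,7,8}
Constraint 2 (Y < W) on D(Y)={2,3,4,6,7,8} D(W)={2,3,6,7,8}: Y {2,3,4,6,7,8}->{2,3,4,6,7}; W {2,3,6,7,8}->{3,6,7,8}
Constraint 3 (Y < U) on D(Y)={2,3,4,6,7} D(U)={3,4,5,6,7}: Y {2,3,4,6,7}->{2,3,4,6}
Constraint 4 (V < Y) on D(V)={5,7,8} D(Y)={2,3,4,6}: V {5,7,8}->{5}; Y {2,3,4,6}->{6}
So after constraint 4: D(V) = {5}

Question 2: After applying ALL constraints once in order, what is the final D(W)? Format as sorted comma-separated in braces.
Constraint 1 (U < V) on D(U)={3,4,5,6,7,8} D(V)={2,3,5,7,8}: U {3,4,5,6,7,8}->{3,4,5,6,7}; V {2,3,5,7,8}->{5,7,8}
Constraint 2 (Y < W) on D(Y)={2,3,4,6,7,8} D(W)={2,3,6,7,8}: Y {2,3,4,6,7,8}->{2,3,4,6,7}; W {2,3,6,7,8}->{3,6,7,8}
Constraint 3 (Y < U) on D(Y)={2,3,4,6,7} D(U)={3,4,5,6,7}: Y {2,3,4,6,7}->{2,3,4,6}
Constraint 4 (V < Y) on D(V)={5,7,8} D(Y)={2,3,4,6}: V {5,7,8}->{5}; Y {2,3,4,6}->{6}
So after all 4 constraints: D(W) = {3,6,7,8}

Answer: {3,6,7,8}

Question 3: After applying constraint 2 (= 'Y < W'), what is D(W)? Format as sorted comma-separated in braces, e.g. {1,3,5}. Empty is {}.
Answer: {3,6,7,8}

Derivation:
Constraint 1 (U < V) on D(U)={3,4,5,6,7,8} D(V)={2,3,5,7,8}: U {3,4,5,6,7,8}->{3,4,5,6,7}; V {2,3,5,7,8}->{5,7,8}
Constraint 2 (Y < W) on D(Y)={2,3,4,6,7,8} D(W)={2,3,6,7,8}: Y {2,3,4,6,7,8}->{2,3,4,6,7}; W {2,3,6,7,8}->{3,6,7,8}
So after constraint 2: D(W) = {3,6,7,8}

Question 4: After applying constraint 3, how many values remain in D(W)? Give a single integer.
Constraint 1 (U < V) on D(U)={3,4,5,6,7,8} D(V)={2,3,5,7,8}: U {3,4,5,6,7,8}->{3,4,5,6,7}; V {2,3,5,7,8}->{5,7,8}
Constraint 2 (Y < W) on D(Y)={2,3,4,6,7,8} D(W)={2,3,6,7,8}: Y {2,3,4,6,7,8}->{2,3,4,6,7}; W {2,3,6,7,8}->{3,6,7,8}
Constraint 3 (Y < U) on D(Y)={2,3,4,6,7} D(U)={3,4,5,6,7}: Y {2,3,4,6,7}->{2,3,4,6}
So after constraint 3: D(W)={3,6,7,8}, size = 4

Answer: 4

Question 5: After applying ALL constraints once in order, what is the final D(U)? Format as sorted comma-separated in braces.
Constraint 1 (U < V) on D(U)={3,4,5,6,7,8} D(V)={2,3,5,7,8}: U {3,4,5,6,7,8}->{3,4,5,6,7}; V {2,3,5,7,8}->{5,7,8}
Constraint 2 (Y < W) on D(Y)={2,3,4,6,7,8} D(W)={2,3,6,7,8}: Y {2,3,4,6,7,8}->{2,3,4,6,7}; W {2,3,6,7,8}->{3,6,7,8}
Constraint 3 (Y < U) on D(Y)={2,3,4,6,7} D(U)={3,4,5,6,7}: Y {2,3,4,6,7}->{2,3,4,6}
Constraint 4 (V < Y) on D(V)={5,7,8} D(Y)={2,3,4,6}: V {5,7,8}->{5}; Y {2,3,4,6}->{6}
So after all 4 constraints: D(U) = {3,4,5,6,7}

Answer: {3,4,5,6,7}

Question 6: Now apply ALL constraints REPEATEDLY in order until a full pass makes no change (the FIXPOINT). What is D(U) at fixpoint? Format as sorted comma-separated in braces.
Answer: {}

Derivation:
pass 0 (initial): D(U)={3,4,5,6,7,8}
pass 1: U {3,4,5,6,7,8}->{3,4,5,6,7}; V {2,3,5,7,8}->{5}; W {2,3,6,7,8}->{3,6,7,8}; Y {2,3,4,6,7,8}->{6}
pass 2: U {3,4,5,6,7}->{}; V {5}->{}; W {3,6,7,8}->{7,8}; Y {6}->{}
pass 3: W {7,8}->{}
pass 4: no change
Fixpoint after 4 passes: D(U) = {}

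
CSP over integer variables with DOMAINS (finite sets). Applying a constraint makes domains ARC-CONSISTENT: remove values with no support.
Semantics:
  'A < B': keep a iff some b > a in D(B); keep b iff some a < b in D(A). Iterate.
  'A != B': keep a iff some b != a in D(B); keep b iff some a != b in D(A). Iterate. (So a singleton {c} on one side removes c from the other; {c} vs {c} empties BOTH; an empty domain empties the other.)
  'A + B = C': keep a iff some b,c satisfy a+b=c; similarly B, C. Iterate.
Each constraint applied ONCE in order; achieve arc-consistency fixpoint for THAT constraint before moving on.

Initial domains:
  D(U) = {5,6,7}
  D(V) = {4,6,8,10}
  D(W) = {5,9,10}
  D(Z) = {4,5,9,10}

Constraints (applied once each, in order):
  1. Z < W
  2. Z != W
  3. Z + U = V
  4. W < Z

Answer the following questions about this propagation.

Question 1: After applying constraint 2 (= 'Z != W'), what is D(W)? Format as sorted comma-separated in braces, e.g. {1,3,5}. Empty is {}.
Constraint 1 (Z < W) on D(Z)={4,5,9,10} D(W)={5,9,10}: Z {4,5,9,10}->{4,5,9}
Constraint 2 (Z != W) on D(Z)={4,5,9} D(W)={5,9,10}: no change
So after constraint 2: D(W) = {5,9,10}

Answer: {5,9,10}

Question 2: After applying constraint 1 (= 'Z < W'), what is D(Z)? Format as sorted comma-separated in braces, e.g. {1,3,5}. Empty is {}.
Constraint 1 (Z < W) on D(Z)={4,5,9,10} D(W)={5,9,10}: Z {4,5,9,10}->{4,5,9}
So after constraint 1: D(Z) = {4,5,9}

Answer: {4,5,9}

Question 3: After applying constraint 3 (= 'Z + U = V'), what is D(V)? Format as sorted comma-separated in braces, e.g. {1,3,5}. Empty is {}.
Answer: {10}

Derivation:
Constraint 1 (Z < W) on D(Z)={4,5,9,10} D(W)={5,9,10}: Z {4,5,9,10}->{4,5,9}
Constraint 2 (Z != W) on D(Z)={4,5,9} D(W)={5,9,10}: no change
Constraint 3 (Z + U = V) on D(Z)={4,5,9} D(U)={5,6,7} D(V)={4,6,8,10}: Z {4,5,9}->{4,5}; U {5,6,7}->{5,6}; V {4,6,8,10}->{10}
So after constraint 3: D(V) = {10}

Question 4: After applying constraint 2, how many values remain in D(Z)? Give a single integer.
Constraint 1 (Z < W) on D(Z)={4,5,9,10} D(W)={5,9,10}: Z {4,5,9,10}->{4,5,9}
Constraint 2 (Z != W) on D(Z)={4,5,9} D(W)={5,9,10}: no change
So after constraint 2: D(Z)={4,5,9}, size = 3

Answer: 3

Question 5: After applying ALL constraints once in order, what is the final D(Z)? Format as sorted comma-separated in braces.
Constraint 1 (Z < W) on D(Z)={4,5,9,10} D(W)={5,9,10}: Z {4,5,9,10}->{4,5,9}
Constraint 2 (Z != W) on D(Z)={4,5,9} D(W)={5,9,10}: no change
Constraint 3 (Z + U = V) on D(Z)={4,5,9} D(U)={5,6,7} D(V)={4,6,8,10}: Z {4,5,9}->{4,5}; U {5,6,7}->{5,6}; V {4,6,8,10}->{10}
Constraint 4 (W < Z) on D(W)={5,9,10} D(Z)={4,5}: W {5,9,10}->{}; Z {4,5}->{}
So after all 4 constraints: D(Z) = {}

Answer: {}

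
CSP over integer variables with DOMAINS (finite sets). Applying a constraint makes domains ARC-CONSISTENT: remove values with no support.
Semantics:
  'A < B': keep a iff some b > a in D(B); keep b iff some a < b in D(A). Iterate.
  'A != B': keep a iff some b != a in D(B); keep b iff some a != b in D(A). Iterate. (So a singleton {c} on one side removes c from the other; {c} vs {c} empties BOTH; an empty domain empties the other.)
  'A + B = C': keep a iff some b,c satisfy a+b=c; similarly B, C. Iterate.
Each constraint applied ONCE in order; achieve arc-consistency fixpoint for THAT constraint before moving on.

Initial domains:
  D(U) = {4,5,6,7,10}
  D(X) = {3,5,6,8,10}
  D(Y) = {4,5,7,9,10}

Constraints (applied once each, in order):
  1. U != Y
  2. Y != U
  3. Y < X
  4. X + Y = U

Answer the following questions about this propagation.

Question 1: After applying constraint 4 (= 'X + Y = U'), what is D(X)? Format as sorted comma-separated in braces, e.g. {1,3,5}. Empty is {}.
Answer: {5,6}

Derivation:
Constraint 1 (U != Y) on D(U)={4,5,6,7,10} D(Y)={4,5,7,9,10}: no change
Constraint 2 (Y != U) on D(Y)={4,5,7,9,10} D(U)={4,5,6,7,10}: no change
Constraint 3 (Y < X) on D(Y)={4,5,7,9,10} D(X)={3,5,6,8,10}: Y {4,5,7,9,10}->{4,5,7,9}; X {3,5,6,8,10}->{5,6,8,10}
Constraint 4 (X + Y = U) on D(X)={5,6,8,10} D(Y)={4,5,7,9} D(U)={4,5,6,7,10}: X {5,6,8,10}->{5,6}; Y {4,5,7,9}->{4,5}; U {4,5,6,7,10}->{10}
So after constraint 4: D(X) = {5,6}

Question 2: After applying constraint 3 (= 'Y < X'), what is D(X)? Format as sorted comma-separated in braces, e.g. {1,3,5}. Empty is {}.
Constraint 1 (U != Y) on D(U)={4,5,6,7,10} D(Y)={4,5,7,9,10}: no change
Constraint 2 (Y != U) on D(Y)={4,5,7,9,10} D(U)={4,5,6,7,10}: no change
Constraint 3 (Y < X) on D(Y)={4,5,7,9,10} D(X)={3,5,6,8,10}: Y {4,5,7,9,10}->{4,5,7,9}; X {3,5,6,8,10}->{5,6,8,10}
So after constraint 3: D(X) = {5,6,8,10}

Answer: {5,6,8,10}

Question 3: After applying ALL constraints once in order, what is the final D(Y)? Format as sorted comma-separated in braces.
Answer: {4,5}

Derivation:
Constraint 1 (U != Y) on D(U)={4,5,6,7,10} D(Y)={4,5,7,9,10}: no change
Constraint 2 (Y != U) on D(Y)={4,5,7,9,10} D(U)={4,5,6,7,10}: no change
Constraint 3 (Y < X) on D(Y)={4,5,7,9,10} D(X)={3,5,6,8,10}: Y {4,5,7,9,10}->{4,5,7,9}; X {3,5,6,8,10}->{5,6,8,10}
Constraint 4 (X + Y = U) on D(X)={5,6,8,10} D(Y)={4,5,7,9} D(U)={4,5,6,7,10}: X {5,6,8,10}->{5,6}; Y {4,5,7,9}->{4,5}; U {4,5,6,7,10}->{10}
So after all 4 constraints: D(Y) = {4,5}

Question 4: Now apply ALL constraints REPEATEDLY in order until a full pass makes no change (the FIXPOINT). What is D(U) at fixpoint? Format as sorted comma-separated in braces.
pass 0 (initial): D(U)={4,5,6,7,10}
pass 1: U {4,5,6,7,10}->{10}; X {3,5,6,8,10}->{5,6}; Y {4,5,7,9,10}->{4,5}
pass 2: no change
Fixpoint after 2 passes: D(U) = {10}

Answer: {10}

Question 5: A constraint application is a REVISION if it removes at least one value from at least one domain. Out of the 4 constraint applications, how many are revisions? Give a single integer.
Constraint 1 (U != Y) on D(U)={4,5,6,7,10} D(Y)={4,5,7,9,10}: no change => not a revision
Constraint 2 (Y != U) on D(Y)={4,5,7,9,10} D(U)={4,5,6,7,10}: no change => not a revision
Constraint 3 (Y < X) on D(Y)={4,5,7,9,10} D(X)={3,5,6,8,10}: Y {4,5,7,9,10}->{4,5,7,9}; X {3,5,6,8,10}->{5,6,8,10} => REVISION
Constraint 4 (X + Y = U) on D(X)={5,6,8,10} D(Y)={4,5,7,9} D(U)={4,5,6,7,10}: X {5,6,8,10}->{5,6}; Y {4,5,7,9}->{4,5}; U {4,5,6,7,10}->{10} => REVISION
Total revisions = 2

Answer: 2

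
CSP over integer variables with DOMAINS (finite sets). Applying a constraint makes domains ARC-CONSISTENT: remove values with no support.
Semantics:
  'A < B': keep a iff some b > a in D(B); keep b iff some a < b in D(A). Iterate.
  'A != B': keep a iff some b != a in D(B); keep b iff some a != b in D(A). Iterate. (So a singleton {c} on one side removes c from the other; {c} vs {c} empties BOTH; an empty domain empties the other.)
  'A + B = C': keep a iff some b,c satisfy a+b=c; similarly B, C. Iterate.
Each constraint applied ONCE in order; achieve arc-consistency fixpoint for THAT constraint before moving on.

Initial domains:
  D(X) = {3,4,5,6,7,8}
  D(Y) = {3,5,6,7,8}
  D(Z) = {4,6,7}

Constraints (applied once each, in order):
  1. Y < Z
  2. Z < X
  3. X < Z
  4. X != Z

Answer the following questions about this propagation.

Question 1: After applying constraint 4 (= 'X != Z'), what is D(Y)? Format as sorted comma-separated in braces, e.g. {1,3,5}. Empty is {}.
Answer: {3,5,6}

Derivation:
Constraint 1 (Y < Z) on D(Y)={3,5,6,7,8} D(Z)={4,6,7}: Y {3,5,6,7,8}->{3,5,6}
Constraint 2 (Z < X) on D(Z)={4,6,7} D(X)={3,4,5,6,7,8}: X {3,4,5,6,7,8}->{5,6,7,8}
Constraint 3 (X < Z) on D(X)={5,6,7,8} D(Z)={4,6,7}: X {5,6,7,8}->{5,6}; Z {4,6,7}->{6,7}
Constraint 4 (X != Z) on D(X)={5,6} D(Z)={6,7}: no change
So after constraint 4: D(Y) = {3,5,6}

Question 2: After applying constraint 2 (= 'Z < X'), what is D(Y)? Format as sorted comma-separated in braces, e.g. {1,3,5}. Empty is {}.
Answer: {3,5,6}

Derivation:
Constraint 1 (Y < Z) on D(Y)={3,5,6,7,8} D(Z)={4,6,7}: Y {3,5,6,7,8}->{3,5,6}
Constraint 2 (Z < X) on D(Z)={4,6,7} D(X)={3,4,5,6,7,8}: X {3,4,5,6,7,8}->{5,6,7,8}
So after constraint 2: D(Y) = {3,5,6}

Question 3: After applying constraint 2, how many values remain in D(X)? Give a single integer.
Answer: 4

Derivation:
Constraint 1 (Y < Z) on D(Y)={3,5,6,7,8} D(Z)={4,6,7}: Y {3,5,6,7,8}->{3,5,6}
Constraint 2 (Z < X) on D(Z)={4,6,7} D(X)={3,4,5,6,7,8}: X {3,4,5,6,7,8}->{5,6,7,8}
So after constraint 2: D(X)={5,6,7,8}, size = 4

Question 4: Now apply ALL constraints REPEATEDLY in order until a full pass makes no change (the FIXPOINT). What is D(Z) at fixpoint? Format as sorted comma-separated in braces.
Answer: {}

Derivation:
pass 0 (initial): D(Z)={4,6,7}
pass 1: X {3,4,5,6,7,8}->{5,6}; Y {3,5,6,7,8}->{3,5,6}; Z {4,6,7}->{6,7}
pass 2: X {5,6}->{}; Z {6,7}->{}
pass 3: Y {3,5,6}->{}
pass 4: no change
Fixpoint after 4 passes: D(Z) = {}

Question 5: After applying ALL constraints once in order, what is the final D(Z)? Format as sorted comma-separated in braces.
Answer: {6,7}

Derivation:
Constraint 1 (Y < Z) on D(Y)={3,5,6,7,8} D(Z)={4,6,7}: Y {3,5,6,7,8}->{3,5,6}
Constraint 2 (Z < X) on D(Z)={4,6,7} D(X)={3,4,5,6,7,8}: X {3,4,5,6,7,8}->{5,6,7,8}
Constraint 3 (X < Z) on D(X)={5,6,7,8} D(Z)={4,6,7}: X {5,6,7,8}->{5,6}; Z {4,6,7}->{6,7}
Constraint 4 (X != Z) on D(X)={5,6} D(Z)={6,7}: no change
So after all 4 constraints: D(Z) = {6,7}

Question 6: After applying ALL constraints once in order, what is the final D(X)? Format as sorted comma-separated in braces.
Constraint 1 (Y < Z) on D(Y)={3,5,6,7,8} D(Z)={4,6,7}: Y {3,5,6,7,8}->{3,5,6}
Constraint 2 (Z < X) on D(Z)={4,6,7} D(X)={3,4,5,6,7,8}: X {3,4,5,6,7,8}->{5,6,7,8}
Constraint 3 (X < Z) on D(X)={5,6,7,8} D(Z)={4,6,7}: X {5,6,7,8}->{5,6}; Z {4,6,7}->{6,7}
Constraint 4 (X != Z) on D(X)={5,6} D(Z)={6,7}: no change
So after all 4 constraints: D(X) = {5,6}

Answer: {5,6}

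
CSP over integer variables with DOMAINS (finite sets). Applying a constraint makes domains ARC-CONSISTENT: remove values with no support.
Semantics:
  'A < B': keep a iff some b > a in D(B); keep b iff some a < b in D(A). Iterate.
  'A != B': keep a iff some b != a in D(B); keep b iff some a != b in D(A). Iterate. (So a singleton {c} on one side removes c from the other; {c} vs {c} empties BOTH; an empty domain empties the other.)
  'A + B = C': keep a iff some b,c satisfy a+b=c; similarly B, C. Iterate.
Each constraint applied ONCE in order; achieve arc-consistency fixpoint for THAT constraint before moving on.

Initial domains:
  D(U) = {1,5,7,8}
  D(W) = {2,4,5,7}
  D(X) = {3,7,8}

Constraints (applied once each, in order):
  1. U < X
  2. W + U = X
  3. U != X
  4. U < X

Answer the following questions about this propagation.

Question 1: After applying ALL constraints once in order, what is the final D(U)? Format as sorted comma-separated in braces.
Answer: {1,5}

Derivation:
Constraint 1 (U < X) on D(U)={1,5,7,8} D(X)={3,7,8}: U {1,5,7,8}->{1,5,7}
Constraint 2 (W + U = X) on D(W)={2,4,5,7} D(U)={1,5,7} D(X)={3,7,8}: W {2,4,5,7}->{2,7}; U {1,5,7}->{1,5}
Constraint 3 (U != X) on D(U)={1,5} D(X)={3,7,8}: no change
Constraint 4 (U < X) on D(U)={1,5} D(X)={3,7,8}: no change
So after all 4 constraints: D(U) = {1,5}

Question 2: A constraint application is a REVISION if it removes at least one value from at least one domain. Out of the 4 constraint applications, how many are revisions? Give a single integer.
Answer: 2

Derivation:
Constraint 1 (U < X) on D(U)={1,5,7,8} D(X)={3,7,8}: U {1,5,7,8}->{1,5,7} => REVISION
Constraint 2 (W + U = X) on D(W)={2,4,5,7} D(U)={1,5,7} D(X)={3,7,8}: W {2,4,5,7}->{2,7}; U {1,5,7}->{1,5} => REVISION
Constraint 3 (U != X) on D(U)={1,5} D(X)={3,7,8}: no change => not a revision
Constraint 4 (U < X) on D(U)={1,5} D(X)={3,7,8}: no change => not a revision
Total revisions = 2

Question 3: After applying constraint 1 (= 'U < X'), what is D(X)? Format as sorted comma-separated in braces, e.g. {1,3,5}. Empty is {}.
Constraint 1 (U < X) on D(U)={1,5,7,8} D(X)={3,7,8}: U {1,5,7,8}->{1,5,7}
So after constraint 1: D(X) = {3,7,8}

Answer: {3,7,8}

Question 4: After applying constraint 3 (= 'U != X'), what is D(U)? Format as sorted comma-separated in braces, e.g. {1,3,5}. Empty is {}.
Constraint 1 (U < X) on D(U)={1,5,7,8} D(X)={3,7,8}: U {1,5,7,8}->{1,5,7}
Constraint 2 (W + U = X) on D(W)={2,4,5,7} D(U)={1,5,7} D(X)={3,7,8}: W {2,4,5,7}->{2,7}; U {1,5,7}->{1,5}
Constraint 3 (U != X) on D(U)={1,5} D(X)={3,7,8}: no change
So after constraint 3: D(U) = {1,5}

Answer: {1,5}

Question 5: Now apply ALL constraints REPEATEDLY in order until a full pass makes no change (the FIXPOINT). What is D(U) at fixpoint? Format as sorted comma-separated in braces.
Answer: {1,5}

Derivation:
pass 0 (initial): D(U)={1,5,7,8}
pass 1: U {1,5,7,8}->{1,5}; W {2,4,5,7}->{2,7}
pass 2: no change
Fixpoint after 2 passes: D(U) = {1,5}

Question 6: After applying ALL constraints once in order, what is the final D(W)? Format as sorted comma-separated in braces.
Answer: {2,7}

Derivation:
Constraint 1 (U < X) on D(U)={1,5,7,8} D(X)={3,7,8}: U {1,5,7,8}->{1,5,7}
Constraint 2 (W + U = X) on D(W)={2,4,5,7} D(U)={1,5,7} D(X)={3,7,8}: W {2,4,5,7}->{2,7}; U {1,5,7}->{1,5}
Constraint 3 (U != X) on D(U)={1,5} D(X)={3,7,8}: no change
Constraint 4 (U < X) on D(U)={1,5} D(X)={3,7,8}: no change
So after all 4 constraints: D(W) = {2,7}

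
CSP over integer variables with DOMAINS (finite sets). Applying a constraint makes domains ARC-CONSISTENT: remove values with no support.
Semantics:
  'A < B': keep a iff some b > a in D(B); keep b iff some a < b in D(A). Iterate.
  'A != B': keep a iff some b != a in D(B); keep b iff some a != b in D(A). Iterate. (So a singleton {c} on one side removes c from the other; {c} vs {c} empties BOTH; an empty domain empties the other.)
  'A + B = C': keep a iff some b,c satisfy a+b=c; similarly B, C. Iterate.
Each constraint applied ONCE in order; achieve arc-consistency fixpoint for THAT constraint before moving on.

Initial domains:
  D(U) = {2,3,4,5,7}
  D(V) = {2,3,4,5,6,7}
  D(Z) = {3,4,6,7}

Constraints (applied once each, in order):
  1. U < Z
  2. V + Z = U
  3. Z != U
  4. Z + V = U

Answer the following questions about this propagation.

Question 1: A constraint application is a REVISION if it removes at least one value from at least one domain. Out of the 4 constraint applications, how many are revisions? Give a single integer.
Constraint 1 (U < Z) on D(U)={2,3,4,5,7} D(Z)={3,4,6,7}: U {2,3,4,5,7}->{2,3,4,5} => REVISION
Constraint 2 (V + Z = U) on D(V)={2,3,4,5,6,7} D(Z)={3,4,6,7} D(U)={2,3,4,5}: V {2,3,4,5,6,7}->{2}; Z {3,4,6,7}->{3}; U {2,3,4,5}->{5} => REVISION
Constraint 3 (Z != U) on D(Z)={3} D(U)={5}: no change => not a revision
Constraint 4 (Z + V = U) on D(Z)={3} D(V)={2} D(U)={5}: no change => not a revision
Total revisions = 2

Answer: 2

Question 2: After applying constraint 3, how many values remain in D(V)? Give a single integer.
Constraint 1 (U < Z) on D(U)={2,3,4,5,7} D(Z)={3,4,6,7}: U {2,3,4,5,7}->{2,3,4,5}
Constraint 2 (V + Z = U) on D(V)={2,3,4,5,6,7} D(Z)={3,4,6,7} D(U)={2,3,4,5}: V {2,3,4,5,6,7}->{2}; Z {3,4,6,7}->{3}; U {2,3,4,5}->{5}
Constraint 3 (Z != U) on D(Z)={3} D(U)={5}: no change
So after constraint 3: D(V)={2}, size = 1

Answer: 1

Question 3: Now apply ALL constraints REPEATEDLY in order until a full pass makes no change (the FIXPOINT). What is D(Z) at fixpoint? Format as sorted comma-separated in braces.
pass 0 (initial): D(Z)={3,4,6,7}
pass 1: U {2,3,4,5,7}->{5}; V {2,3,4,5,6,7}->{2}; Z {3,4,6,7}->{3}
pass 2: U {5}->{}; V {2}->{}; Z {3}->{}
pass 3: no change
Fixpoint after 3 passes: D(Z) = {}

Answer: {}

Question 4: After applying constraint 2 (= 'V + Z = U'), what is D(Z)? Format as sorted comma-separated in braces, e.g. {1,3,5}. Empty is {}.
Constraint 1 (U < Z) on D(U)={2,3,4,5,7} D(Z)={3,4,6,7}: U {2,3,4,5,7}->{2,3,4,5}
Constraint 2 (V + Z = U) on D(V)={2,3,4,5,6,7} D(Z)={3,4,6,7} D(U)={2,3,4,5}: V {2,3,4,5,6,7}->{2}; Z {3,4,6,7}->{3}; U {2,3,4,5}->{5}
So after constraint 2: D(Z) = {3}

Answer: {3}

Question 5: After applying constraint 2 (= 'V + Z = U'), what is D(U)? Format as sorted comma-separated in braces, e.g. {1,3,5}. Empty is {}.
Answer: {5}

Derivation:
Constraint 1 (U < Z) on D(U)={2,3,4,5,7} D(Z)={3,4,6,7}: U {2,3,4,5,7}->{2,3,4,5}
Constraint 2 (V + Z = U) on D(V)={2,3,4,5,6,7} D(Z)={3,4,6,7} D(U)={2,3,4,5}: V {2,3,4,5,6,7}->{2}; Z {3,4,6,7}->{3}; U {2,3,4,5}->{5}
So after constraint 2: D(U) = {5}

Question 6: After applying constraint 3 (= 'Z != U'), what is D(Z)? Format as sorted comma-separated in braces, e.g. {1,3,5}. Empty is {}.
Answer: {3}

Derivation:
Constraint 1 (U < Z) on D(U)={2,3,4,5,7} D(Z)={3,4,6,7}: U {2,3,4,5,7}->{2,3,4,5}
Constraint 2 (V + Z = U) on D(V)={2,3,4,5,6,7} D(Z)={3,4,6,7} D(U)={2,3,4,5}: V {2,3,4,5,6,7}->{2}; Z {3,4,6,7}->{3}; U {2,3,4,5}->{5}
Constraint 3 (Z != U) on D(Z)={3} D(U)={5}: no change
So after constraint 3: D(Z) = {3}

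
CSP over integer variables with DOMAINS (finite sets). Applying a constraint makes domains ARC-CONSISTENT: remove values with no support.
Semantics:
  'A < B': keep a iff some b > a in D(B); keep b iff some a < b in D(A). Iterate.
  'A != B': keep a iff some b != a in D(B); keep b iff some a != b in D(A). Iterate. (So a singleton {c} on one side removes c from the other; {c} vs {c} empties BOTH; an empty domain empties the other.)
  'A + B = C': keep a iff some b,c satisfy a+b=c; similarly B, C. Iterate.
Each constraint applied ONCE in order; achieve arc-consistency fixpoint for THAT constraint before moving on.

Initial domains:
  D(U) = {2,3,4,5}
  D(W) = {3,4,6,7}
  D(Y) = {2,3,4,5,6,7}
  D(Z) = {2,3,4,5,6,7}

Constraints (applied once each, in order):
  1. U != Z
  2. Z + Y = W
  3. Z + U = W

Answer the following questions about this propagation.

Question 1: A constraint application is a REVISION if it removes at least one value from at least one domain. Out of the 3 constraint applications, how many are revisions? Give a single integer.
Answer: 1

Derivation:
Constraint 1 (U != Z) on D(U)={2,3,4,5} D(Z)={2,3,4,5,6,7}: no change => not a revision
Constraint 2 (Z + Y = W) on D(Z)={2,3,4,5,6,7} D(Y)={2,3,4,5,6,7} D(W)={3,4,6,7}: Z {2,3,4,5,6,7}->{2,3,4,5}; Y {2,3,4,5,6,7}->{2,3,4,5}; W {3,4,6,7}->{4,6,7} => REVISION
Constraint 3 (Z + U = W) on D(Z)={2,3,4,5} D(U)={2,3,4,5} D(W)={4,6,7}: no change => not a revision
Total revisions = 1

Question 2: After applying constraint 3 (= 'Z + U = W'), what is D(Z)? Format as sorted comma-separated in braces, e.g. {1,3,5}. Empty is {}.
Answer: {2,3,4,5}

Derivation:
Constraint 1 (U != Z) on D(U)={2,3,4,5} D(Z)={2,3,4,5,6,7}: no change
Constraint 2 (Z + Y = W) on D(Z)={2,3,4,5,6,7} D(Y)={2,3,4,5,6,7} D(W)={3,4,6,7}: Z {2,3,4,5,6,7}->{2,3,4,5}; Y {2,3,4,5,6,7}->{2,3,4,5}; W {3,4,6,7}->{4,6,7}
Constraint 3 (Z + U = W) on D(Z)={2,3,4,5} D(U)={2,3,4,5} D(W)={4,6,7}: no change
So after constraint 3: D(Z) = {2,3,4,5}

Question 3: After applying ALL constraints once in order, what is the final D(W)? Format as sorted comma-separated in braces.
Answer: {4,6,7}

Derivation:
Constraint 1 (U != Z) on D(U)={2,3,4,5} D(Z)={2,3,4,5,6,7}: no change
Constraint 2 (Z + Y = W) on D(Z)={2,3,4,5,6,7} D(Y)={2,3,4,5,6,7} D(W)={3,4,6,7}: Z {2,3,4,5,6,7}->{2,3,4,5}; Y {2,3,4,5,6,7}->{2,3,4,5}; W {3,4,6,7}->{4,6,7}
Constraint 3 (Z + U = W) on D(Z)={2,3,4,5} D(U)={2,3,4,5} D(W)={4,6,7}: no change
So after all 3 constraints: D(W) = {4,6,7}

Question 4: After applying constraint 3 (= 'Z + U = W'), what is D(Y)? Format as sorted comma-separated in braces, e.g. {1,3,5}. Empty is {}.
Answer: {2,3,4,5}

Derivation:
Constraint 1 (U != Z) on D(U)={2,3,4,5} D(Z)={2,3,4,5,6,7}: no change
Constraint 2 (Z + Y = W) on D(Z)={2,3,4,5,6,7} D(Y)={2,3,4,5,6,7} D(W)={3,4,6,7}: Z {2,3,4,5,6,7}->{2,3,4,5}; Y {2,3,4,5,6,7}->{2,3,4,5}; W {3,4,6,7}->{4,6,7}
Constraint 3 (Z + U = W) on D(Z)={2,3,4,5} D(U)={2,3,4,5} D(W)={4,6,7}: no change
So after constraint 3: D(Y) = {2,3,4,5}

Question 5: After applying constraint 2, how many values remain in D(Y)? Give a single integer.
Answer: 4

Derivation:
Constraint 1 (U != Z) on D(U)={2,3,4,5} D(Z)={2,3,4,5,6,7}: no change
Constraint 2 (Z + Y = W) on D(Z)={2,3,4,5,6,7} D(Y)={2,3,4,5,6,7} D(W)={3,4,6,7}: Z {2,3,4,5,6,7}->{2,3,4,5}; Y {2,3,4,5,6,7}->{2,3,4,5}; W {3,4,6,7}->{4,6,7}
So after constraint 2: D(Y)={2,3,4,5}, size = 4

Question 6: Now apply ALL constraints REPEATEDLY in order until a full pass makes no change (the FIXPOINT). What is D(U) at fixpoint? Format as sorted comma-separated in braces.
Answer: {2,3,4,5}

Derivation:
pass 0 (initial): D(U)={2,3,4,5}
pass 1: W {3,4,6,7}->{4,6,7}; Y {2,3,4,5,6,7}->{2,3,4,5}; Z {2,3,4,5,6,7}->{2,3,4,5}
pass 2: no change
Fixpoint after 2 passes: D(U) = {2,3,4,5}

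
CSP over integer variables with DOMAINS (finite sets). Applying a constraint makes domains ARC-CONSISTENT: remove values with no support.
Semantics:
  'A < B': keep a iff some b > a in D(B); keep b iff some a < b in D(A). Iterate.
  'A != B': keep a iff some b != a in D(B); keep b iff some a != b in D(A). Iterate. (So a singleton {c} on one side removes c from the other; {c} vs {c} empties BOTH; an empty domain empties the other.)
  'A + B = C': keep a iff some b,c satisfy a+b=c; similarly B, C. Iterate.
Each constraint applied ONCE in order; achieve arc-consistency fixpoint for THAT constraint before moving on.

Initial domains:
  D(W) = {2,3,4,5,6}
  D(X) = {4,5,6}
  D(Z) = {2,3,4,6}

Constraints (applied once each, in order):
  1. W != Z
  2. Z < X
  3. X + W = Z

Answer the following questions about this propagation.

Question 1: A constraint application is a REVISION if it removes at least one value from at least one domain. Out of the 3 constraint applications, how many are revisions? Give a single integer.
Constraint 1 (W != Z) on D(W)={2,3,4,5,6} D(Z)={2,3,4,6}: no change => not a revision
Constraint 2 (Z < X) on D(Z)={2,3,4,6} D(X)={4,5,6}: Z {2,3,4,6}->{2,3,4} => REVISION
Constraint 3 (X + W = Z) on D(X)={4,5,6} D(W)={2,3,4,5,6} D(Z)={2,3,4}: X {4,5,6}->{}; W {2,3,4,5,6}->{}; Z {2,3,4}->{} => REVISION
Total revisions = 2

Answer: 2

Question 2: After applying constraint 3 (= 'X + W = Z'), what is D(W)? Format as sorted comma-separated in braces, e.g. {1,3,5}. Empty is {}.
Constraint 1 (W != Z) on D(W)={2,3,4,5,6} D(Z)={2,3,4,6}: no change
Constraint 2 (Z < X) on D(Z)={2,3,4,6} D(X)={4,5,6}: Z {2,3,4,6}->{2,3,4}
Constraint 3 (X + W = Z) on D(X)={4,5,6} D(W)={2,3,4,5,6} D(Z)={2,3,4}: X {4,5,6}->{}; W {2,3,4,5,6}->{}; Z {2,3,4}->{}
So after constraint 3: D(W) = {}

Answer: {}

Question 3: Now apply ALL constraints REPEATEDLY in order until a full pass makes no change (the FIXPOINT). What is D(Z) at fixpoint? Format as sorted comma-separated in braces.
pass 0 (initial): D(Z)={2,3,4,6}
pass 1: W {2,3,4,5,6}->{}; X {4,5,6}->{}; Z {2,3,4,6}->{}
pass 2: no change
Fixpoint after 2 passes: D(Z) = {}

Answer: {}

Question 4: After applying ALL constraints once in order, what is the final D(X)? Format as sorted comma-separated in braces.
Answer: {}

Derivation:
Constraint 1 (W != Z) on D(W)={2,3,4,5,6} D(Z)={2,3,4,6}: no change
Constraint 2 (Z < X) on D(Z)={2,3,4,6} D(X)={4,5,6}: Z {2,3,4,6}->{2,3,4}
Constraint 3 (X + W = Z) on D(X)={4,5,6} D(W)={2,3,4,5,6} D(Z)={2,3,4}: X {4,5,6}->{}; W {2,3,4,5,6}->{}; Z {2,3,4}->{}
So after all 3 constraints: D(X) = {}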